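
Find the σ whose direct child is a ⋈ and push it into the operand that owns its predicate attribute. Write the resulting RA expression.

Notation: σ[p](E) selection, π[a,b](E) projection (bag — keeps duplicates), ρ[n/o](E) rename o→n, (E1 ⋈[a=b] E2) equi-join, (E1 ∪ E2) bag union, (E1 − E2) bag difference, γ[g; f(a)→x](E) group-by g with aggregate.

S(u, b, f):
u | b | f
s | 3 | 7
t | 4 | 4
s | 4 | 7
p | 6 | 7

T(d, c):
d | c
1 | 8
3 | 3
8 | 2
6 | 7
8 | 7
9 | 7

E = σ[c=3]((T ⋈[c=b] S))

σ filters on c, owned by the left side.
E' = (σ[c=3](T) ⋈[c=b] S)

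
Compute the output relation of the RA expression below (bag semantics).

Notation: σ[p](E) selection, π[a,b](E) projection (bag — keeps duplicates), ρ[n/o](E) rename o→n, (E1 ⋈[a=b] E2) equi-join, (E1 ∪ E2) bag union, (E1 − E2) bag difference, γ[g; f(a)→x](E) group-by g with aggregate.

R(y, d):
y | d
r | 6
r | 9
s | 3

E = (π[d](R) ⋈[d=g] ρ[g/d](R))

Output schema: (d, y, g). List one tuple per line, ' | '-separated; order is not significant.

Per-node cardinality:
  R → 3
  π[d](R) → 3
  R → 3
  ρ[g/d](R) → 3
  (π[d](R) ⋈[d=g] ρ[g/d](R)) → 3

== RESULT ==
d | y | g
3 | s | 3
6 | r | 6
9 | r | 9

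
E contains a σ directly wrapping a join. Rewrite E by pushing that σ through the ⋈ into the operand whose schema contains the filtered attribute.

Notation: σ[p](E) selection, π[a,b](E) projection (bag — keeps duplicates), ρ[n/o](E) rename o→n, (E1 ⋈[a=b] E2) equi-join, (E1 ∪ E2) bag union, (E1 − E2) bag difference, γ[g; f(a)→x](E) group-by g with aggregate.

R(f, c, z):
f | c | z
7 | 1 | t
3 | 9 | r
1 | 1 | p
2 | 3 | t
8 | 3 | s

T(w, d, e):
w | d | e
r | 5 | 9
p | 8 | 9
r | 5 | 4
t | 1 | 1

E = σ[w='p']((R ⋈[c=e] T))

σ filters on w, owned by the right side.
E' = (R ⋈[c=e] σ[w='p'](T))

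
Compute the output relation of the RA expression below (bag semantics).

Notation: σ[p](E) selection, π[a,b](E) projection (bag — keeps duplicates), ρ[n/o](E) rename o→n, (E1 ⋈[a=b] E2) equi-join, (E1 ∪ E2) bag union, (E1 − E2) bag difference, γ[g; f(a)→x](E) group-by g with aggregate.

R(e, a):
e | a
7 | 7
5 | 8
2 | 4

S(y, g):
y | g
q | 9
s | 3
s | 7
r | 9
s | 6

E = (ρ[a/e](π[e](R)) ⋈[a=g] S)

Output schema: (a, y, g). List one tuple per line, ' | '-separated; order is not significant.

Per-node cardinality:
  R → 3
  π[e](R) → 3
  ρ[a/e](π[e](R)) → 3
  S → 5
  (ρ[a/e](π[e](R)) ⋈[a=g] S) → 1

== RESULT ==
a | y | g
7 | s | 7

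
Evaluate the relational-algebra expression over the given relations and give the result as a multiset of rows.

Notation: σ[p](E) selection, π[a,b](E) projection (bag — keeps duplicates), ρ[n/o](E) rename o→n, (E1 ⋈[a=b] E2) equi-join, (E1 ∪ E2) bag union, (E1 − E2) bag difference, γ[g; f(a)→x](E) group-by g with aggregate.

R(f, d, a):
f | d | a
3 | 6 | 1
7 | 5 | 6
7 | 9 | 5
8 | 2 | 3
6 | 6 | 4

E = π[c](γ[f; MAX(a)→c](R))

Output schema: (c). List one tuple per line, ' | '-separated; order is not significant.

Subexpression sizes:
  R → 5
  γ[f; MAX(a)→c](R) → 4
  π[c](γ[f; MAX(a)→c](R)) → 4

== RESULT ==
c
1
3
4
6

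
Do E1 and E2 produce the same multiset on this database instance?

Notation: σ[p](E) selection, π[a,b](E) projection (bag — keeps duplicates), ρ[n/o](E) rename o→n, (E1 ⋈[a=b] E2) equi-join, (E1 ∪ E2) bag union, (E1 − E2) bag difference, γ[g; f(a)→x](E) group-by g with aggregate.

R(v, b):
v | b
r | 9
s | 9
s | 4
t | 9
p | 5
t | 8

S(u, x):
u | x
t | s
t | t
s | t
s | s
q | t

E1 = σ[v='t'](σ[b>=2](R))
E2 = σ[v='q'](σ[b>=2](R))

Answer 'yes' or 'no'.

E1 stepwise |·|:
  R → 6
  σ[b>=2](R) → 6
  σ[v='t'](σ[b>=2](R)) → 2
E2 stepwise |·|:
  R → 6
  σ[b>=2](R) → 6
  σ[v='q'](σ[b>=2](R)) → 0

E1 result:
v | b
t | 8
t | 9
E2 result:
v | b
(0 rows)
Witness: ('t', 8) appears 1× in E1 but 0× in E2.

no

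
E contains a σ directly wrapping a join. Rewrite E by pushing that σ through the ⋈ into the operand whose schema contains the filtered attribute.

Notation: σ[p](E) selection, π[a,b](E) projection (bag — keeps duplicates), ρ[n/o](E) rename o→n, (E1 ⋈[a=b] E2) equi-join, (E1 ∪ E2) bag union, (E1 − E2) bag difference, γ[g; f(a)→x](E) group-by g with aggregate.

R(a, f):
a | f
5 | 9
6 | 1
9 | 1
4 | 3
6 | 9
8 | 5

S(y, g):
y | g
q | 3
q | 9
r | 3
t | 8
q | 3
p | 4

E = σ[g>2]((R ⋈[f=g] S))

σ filters on g, owned by the right side.
E' = (R ⋈[f=g] σ[g>2](S))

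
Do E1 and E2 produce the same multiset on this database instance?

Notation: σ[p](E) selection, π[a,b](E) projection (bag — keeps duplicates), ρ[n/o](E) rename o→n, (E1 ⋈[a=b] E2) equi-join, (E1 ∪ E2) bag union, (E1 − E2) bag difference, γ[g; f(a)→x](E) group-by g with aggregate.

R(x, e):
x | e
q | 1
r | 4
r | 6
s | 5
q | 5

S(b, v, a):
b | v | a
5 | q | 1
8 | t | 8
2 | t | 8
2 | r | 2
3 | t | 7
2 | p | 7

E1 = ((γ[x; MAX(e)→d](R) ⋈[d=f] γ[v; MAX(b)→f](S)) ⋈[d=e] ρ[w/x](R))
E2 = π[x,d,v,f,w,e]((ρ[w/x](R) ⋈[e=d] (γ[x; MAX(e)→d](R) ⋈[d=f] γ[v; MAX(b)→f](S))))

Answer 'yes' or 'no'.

E1 per-node cardinality:
  R → 5
  γ[x; MAX(e)→d](R) → 3
  S → 6
  γ[v; MAX(b)→f](S) → 4
  (γ[x; MAX(e)→d](R) ⋈[d=f] γ[v; MAX(b)→f](S)) → 2
  R → 5
  ρ[w/x](R) → 5
  ((γ[x; MAX(e)→d](R) ⋈[d=f] γ[v; MAX(b)→f](S)) ⋈[d=e] ρ[w/x](R)) → 4
E2 per-node cardinality:
  R → 5
  ρ[w/x](R) → 5
  R → 5
  γ[x; MAX(e)→d](R) → 3
  S → 6
  γ[v; MAX(b)→f](S) → 4
  (γ[x; MAX(e)→d](R) ⋈[d=f] γ[v; MAX(b)→f](S)) → 2
  (ρ[w/x](R) ⋈[e=d] (γ[x; MAX(e)→d](R) ⋈[d=f] γ[v; MAX(b)→f](S))) → 4
  π[x,d,v,f,w,e]((ρ[w/x](R) ⋈[e=d] (γ[x; MAX(e)→d](R) ⋈[d=f] γ[v; MAX(b)→f](S)))) → 4

E1 and E2 produce the same multiset:
x | d | v | f | w | e
q | 5 | q | 5 | q | 5
q | 5 | q | 5 | s | 5
s | 5 | q | 5 | q | 5
s | 5 | q | 5 | s | 5

yes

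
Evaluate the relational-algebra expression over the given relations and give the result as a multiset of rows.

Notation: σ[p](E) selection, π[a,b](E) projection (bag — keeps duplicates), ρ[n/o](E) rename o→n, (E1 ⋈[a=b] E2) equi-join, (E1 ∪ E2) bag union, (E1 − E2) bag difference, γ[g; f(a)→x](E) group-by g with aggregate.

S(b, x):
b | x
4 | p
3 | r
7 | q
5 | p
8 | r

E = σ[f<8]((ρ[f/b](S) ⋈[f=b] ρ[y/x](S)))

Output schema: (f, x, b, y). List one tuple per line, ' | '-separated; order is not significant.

Per-node cardinality:
  S → 5
  ρ[f/b](S) → 5
  S → 5
  ρ[y/x](S) → 5
  (ρ[f/b](S) ⋈[f=b] ρ[y/x](S)) → 5
  σ[f<8]((ρ[f/b](S) ⋈[f=b] ρ[y/x](S))) → 4

== RESULT ==
f | x | b | y
3 | r | 3 | r
4 | p | 4 | p
5 | p | 5 | p
7 | q | 7 | q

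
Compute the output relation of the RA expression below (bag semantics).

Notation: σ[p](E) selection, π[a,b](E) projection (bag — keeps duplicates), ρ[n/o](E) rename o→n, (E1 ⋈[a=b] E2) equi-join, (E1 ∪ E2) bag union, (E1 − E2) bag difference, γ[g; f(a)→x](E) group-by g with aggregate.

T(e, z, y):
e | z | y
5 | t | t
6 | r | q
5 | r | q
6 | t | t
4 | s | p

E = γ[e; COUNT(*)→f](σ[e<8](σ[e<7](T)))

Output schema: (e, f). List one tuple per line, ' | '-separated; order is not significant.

Stepwise |·|:
  T → 5
  σ[e<7](T) → 5
  σ[e<8](σ[e<7](T)) → 5
  γ[e; COUNT(*)→f](σ[e<8](σ[e<7](T))) → 3

== RESULT ==
e | f
4 | 1
5 | 2
6 | 2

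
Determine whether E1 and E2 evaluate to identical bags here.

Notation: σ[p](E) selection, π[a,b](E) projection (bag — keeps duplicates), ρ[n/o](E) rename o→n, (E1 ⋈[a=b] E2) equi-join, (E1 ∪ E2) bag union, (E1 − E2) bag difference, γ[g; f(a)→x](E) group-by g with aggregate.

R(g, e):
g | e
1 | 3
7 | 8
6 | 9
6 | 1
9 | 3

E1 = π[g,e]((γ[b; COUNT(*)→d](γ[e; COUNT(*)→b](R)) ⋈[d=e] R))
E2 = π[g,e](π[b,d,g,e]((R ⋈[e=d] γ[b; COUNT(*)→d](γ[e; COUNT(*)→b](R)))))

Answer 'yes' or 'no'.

E1 per-node cardinality:
  R → 5
  γ[e; COUNT(*)→b](R) → 4
  γ[b; COUNT(*)→d](γ[e; COUNT(*)→b](R)) → 2
  R → 5
  (γ[b; COUNT(*)→d](γ[e; COUNT(*)→b](R)) ⋈[d=e] R) → 3
  π[g,e]((γ[b; COUNT(*)→d](γ[e; COUNT(*)→b](R)) ⋈[d=e] R)) → 3
E2 per-node cardinality:
  R → 5
  R → 5
  γ[e; COUNT(*)→b](R) → 4
  γ[b; COUNT(*)→d](γ[e; COUNT(*)→b](R)) → 2
  (R ⋈[e=d] γ[b; COUNT(*)→d](γ[e; COUNT(*)→b](R))) → 3
  π[b,d,g,e]((R ⋈[e=d] γ[b; COUNT(*)→d](γ[e; COUNT(*)→b](R)))) → 3
  π[g,e](π[b,d,g,e]((R ⋈[e=d] γ[b; COUNT(*)→d](γ[e; COUNT(*)→b](R))))) → 3

E1 and E2 produce the same multiset:
g | e
1 | 3
6 | 1
9 | 3

yes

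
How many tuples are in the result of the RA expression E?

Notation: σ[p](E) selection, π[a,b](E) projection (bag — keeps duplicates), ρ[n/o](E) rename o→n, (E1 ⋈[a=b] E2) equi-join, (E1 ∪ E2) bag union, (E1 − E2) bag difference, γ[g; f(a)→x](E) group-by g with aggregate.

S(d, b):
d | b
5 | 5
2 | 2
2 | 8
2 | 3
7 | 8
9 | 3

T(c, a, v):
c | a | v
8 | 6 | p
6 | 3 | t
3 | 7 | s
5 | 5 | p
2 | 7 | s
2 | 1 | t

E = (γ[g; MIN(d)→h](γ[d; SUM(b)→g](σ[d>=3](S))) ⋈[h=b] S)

Row counts bottom-up:
  S → 6
  σ[d>=3](S) → 3
  γ[d; SUM(b)→g](σ[d>=3](S)) → 3
  γ[g; MIN(d)→h](γ[d; SUM(b)→g](σ[d>=3](S))) → 3
  S → 6
  (γ[g; MIN(d)→h](γ[d; SUM(b)→g](σ[d>=3](S))) ⋈[h=b] S) → 1

|E| = 1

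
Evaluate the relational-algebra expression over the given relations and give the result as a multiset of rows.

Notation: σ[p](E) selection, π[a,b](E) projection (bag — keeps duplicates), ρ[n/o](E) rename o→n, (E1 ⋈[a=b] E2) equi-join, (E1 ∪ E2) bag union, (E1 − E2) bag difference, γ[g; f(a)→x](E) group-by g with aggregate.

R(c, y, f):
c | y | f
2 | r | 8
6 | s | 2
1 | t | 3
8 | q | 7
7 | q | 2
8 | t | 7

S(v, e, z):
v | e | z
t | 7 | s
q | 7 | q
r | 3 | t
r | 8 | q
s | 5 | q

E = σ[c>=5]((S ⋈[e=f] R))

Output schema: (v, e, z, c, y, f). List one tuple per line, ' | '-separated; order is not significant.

Subexpression sizes:
  S → 5
  R → 6
  (S ⋈[e=f] R) → 6
  σ[c>=5]((S ⋈[e=f] R)) → 4

== RESULT ==
v | e | z | c | y | f
q | 7 | q | 8 | q | 7
q | 7 | q | 8 | t | 7
t | 7 | s | 8 | q | 7
t | 7 | s | 8 | t | 7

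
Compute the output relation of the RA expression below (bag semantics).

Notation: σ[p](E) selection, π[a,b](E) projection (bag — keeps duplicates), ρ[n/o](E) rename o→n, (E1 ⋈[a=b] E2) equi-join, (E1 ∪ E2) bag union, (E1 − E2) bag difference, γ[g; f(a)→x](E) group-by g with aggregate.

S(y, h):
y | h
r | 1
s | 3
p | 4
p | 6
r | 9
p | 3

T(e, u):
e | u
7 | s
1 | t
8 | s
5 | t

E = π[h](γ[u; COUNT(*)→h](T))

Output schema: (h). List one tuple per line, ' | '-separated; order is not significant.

Stepwise |·|:
  T → 4
  γ[u; COUNT(*)→h](T) → 2
  π[h](γ[u; COUNT(*)→h](T)) → 2

== RESULT ==
h
2
2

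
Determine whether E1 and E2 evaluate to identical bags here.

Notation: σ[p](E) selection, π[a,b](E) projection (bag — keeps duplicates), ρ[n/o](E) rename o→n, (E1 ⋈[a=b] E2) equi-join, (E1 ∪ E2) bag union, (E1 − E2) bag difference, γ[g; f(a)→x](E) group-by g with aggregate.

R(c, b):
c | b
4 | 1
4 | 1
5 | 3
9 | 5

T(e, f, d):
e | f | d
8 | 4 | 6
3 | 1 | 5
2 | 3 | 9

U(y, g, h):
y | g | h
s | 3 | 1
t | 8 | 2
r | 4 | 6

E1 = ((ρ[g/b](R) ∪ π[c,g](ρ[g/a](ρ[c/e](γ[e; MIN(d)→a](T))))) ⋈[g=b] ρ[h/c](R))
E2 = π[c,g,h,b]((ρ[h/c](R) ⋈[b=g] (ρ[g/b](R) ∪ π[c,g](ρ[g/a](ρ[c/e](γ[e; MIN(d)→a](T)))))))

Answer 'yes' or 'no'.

E1 row counts bottom-up:
  R → 4
  ρ[g/b](R) → 4
  T → 3
  γ[e; MIN(d)→a](T) → 3
  ρ[c/e](γ[e; MIN(d)→a](T)) → 3
  ρ[g/a](ρ[c/e](γ[e; MIN(d)→a](T))) → 3
  π[c,g](ρ[g/a](ρ[c/e](γ[e; MIN(d)→a](T)))) → 3
  (ρ[g/b](R) ∪ π[c,g](ρ[g/a](ρ[c/e](γ[e; MIN(d)→a](T))))) → 7
  R → 4
  ρ[h/c](R) → 4
  ((ρ[g/b](R) ∪ π[c,g](ρ[g/a](ρ[c/e](γ[e; MIN(d)→a](T))))) ⋈[g=b] ρ[h/c](R)) → 7
E2 row counts bottom-up:
  R → 4
  ρ[h/c](R) → 4
  R → 4
  ρ[g/b](R) → 4
  T → 3
  γ[e; MIN(d)→a](T) → 3
  ρ[c/e](γ[e; MIN(d)→a](T)) → 3
  ρ[g/a](ρ[c/e](γ[e; MIN(d)→a](T))) → 3
  π[c,g](ρ[g/a](ρ[c/e](γ[e; MIN(d)→a](T)))) → 3
  (ρ[g/b](R) ∪ π[c,g](ρ[g/a](ρ[c/e](γ[e; MIN(d)→a](T))))) → 7
  (ρ[h/c](R) ⋈[b=g] (ρ[g/b](R) ∪ π[c,g](ρ[g/a](ρ[c/e](γ[e; MIN(d)→a](T)))))) → 7
  π[c,g,h,b]((ρ[h/c](R) ⋈[b=g] (ρ[g/b](R) ∪ π[c,g](ρ[g/a](ρ[c/e](γ[e; MIN(d)→a](T))))))) → 7

E1 and E2 produce the same multiset:
c | g | h | b
3 | 5 | 9 | 5
4 | 1 | 4 | 1
4 | 1 | 4 | 1
4 | 1 | 4 | 1
4 | 1 | 4 | 1
5 | 3 | 5 | 3
9 | 5 | 9 | 5

yes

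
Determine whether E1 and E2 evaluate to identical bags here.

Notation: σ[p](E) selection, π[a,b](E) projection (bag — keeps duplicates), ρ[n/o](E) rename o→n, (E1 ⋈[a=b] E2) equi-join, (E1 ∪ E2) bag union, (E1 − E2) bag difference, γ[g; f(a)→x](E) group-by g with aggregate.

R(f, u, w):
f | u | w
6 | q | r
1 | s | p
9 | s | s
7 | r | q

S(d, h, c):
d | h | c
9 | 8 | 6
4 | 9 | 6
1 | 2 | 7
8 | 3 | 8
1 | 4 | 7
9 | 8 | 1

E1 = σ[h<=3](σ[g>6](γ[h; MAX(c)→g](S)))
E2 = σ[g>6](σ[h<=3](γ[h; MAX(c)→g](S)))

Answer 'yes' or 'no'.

E1 per-node cardinality:
  S → 6
  γ[h; MAX(c)→g](S) → 5
  σ[g>6](γ[h; MAX(c)→g](S)) → 3
  σ[h<=3](σ[g>6](γ[h; MAX(c)→g](S))) → 2
E2 per-node cardinality:
  S → 6
  γ[h; MAX(c)→g](S) → 5
  σ[h<=3](γ[h; MAX(c)→g](S)) → 2
  σ[g>6](σ[h<=3](γ[h; MAX(c)→g](S))) → 2

E1 and E2 produce the same multiset:
h | g
2 | 7
3 | 8

yes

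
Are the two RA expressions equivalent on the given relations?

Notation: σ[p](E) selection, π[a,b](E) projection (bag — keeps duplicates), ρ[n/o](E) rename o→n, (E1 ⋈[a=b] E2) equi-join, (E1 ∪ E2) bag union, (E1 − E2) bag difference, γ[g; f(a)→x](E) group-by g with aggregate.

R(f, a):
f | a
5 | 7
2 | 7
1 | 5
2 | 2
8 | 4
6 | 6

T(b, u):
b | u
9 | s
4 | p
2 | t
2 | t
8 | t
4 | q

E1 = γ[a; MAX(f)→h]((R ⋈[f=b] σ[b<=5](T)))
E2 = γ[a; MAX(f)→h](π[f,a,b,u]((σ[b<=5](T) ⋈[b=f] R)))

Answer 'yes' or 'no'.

E1 per-node cardinality:
  R → 6
  T → 6
  σ[b<=5](T) → 4
  (R ⋈[f=b] σ[b<=5](T)) → 4
  γ[a; MAX(f)→h]((R ⋈[f=b] σ[b<=5](T))) → 2
E2 per-node cardinality:
  T → 6
  σ[b<=5](T) → 4
  R → 6
  (σ[b<=5](T) ⋈[b=f] R) → 4
  π[f,a,b,u]((σ[b<=5](T) ⋈[b=f] R)) → 4
  γ[a; MAX(f)→h](π[f,a,b,u]((σ[b<=5](T) ⋈[b=f] R))) → 2

E1 and E2 produce the same multiset:
a | h
2 | 2
7 | 2

yes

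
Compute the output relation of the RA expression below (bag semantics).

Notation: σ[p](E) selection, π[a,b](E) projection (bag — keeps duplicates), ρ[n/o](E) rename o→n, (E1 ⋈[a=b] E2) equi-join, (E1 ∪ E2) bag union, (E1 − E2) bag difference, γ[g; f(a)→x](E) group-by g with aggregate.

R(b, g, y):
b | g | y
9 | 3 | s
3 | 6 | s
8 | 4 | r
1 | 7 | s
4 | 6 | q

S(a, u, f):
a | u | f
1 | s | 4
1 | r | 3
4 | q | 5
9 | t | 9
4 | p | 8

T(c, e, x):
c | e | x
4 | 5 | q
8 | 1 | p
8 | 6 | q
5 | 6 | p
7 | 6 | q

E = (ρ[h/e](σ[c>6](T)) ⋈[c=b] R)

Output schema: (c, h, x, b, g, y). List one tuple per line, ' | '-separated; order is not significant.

Stepwise |·|:
  T → 5
  σ[c>6](T) → 3
  ρ[h/e](σ[c>6](T)) → 3
  R → 5
  (ρ[h/e](σ[c>6](T)) ⋈[c=b] R) → 2

== RESULT ==
c | h | x | b | g | y
8 | 1 | p | 8 | 4 | r
8 | 6 | q | 8 | 4 | r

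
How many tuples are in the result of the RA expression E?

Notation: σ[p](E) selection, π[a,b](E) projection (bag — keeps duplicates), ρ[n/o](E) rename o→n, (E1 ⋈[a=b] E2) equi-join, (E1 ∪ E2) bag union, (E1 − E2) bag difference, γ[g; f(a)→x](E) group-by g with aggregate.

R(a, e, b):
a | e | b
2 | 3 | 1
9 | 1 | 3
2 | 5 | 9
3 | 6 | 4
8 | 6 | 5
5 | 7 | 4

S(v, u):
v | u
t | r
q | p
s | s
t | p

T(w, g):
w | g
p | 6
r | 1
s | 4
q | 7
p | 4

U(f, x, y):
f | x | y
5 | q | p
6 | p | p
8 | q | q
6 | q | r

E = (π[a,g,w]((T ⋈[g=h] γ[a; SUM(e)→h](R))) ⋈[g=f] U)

Per-node cardinality:
  T → 5
  R → 6
  γ[a; SUM(e)→h](R) → 5
  (T ⋈[g=h] γ[a; SUM(e)→h](R)) → 4
  π[a,g,w]((T ⋈[g=h] γ[a; SUM(e)→h](R))) → 4
  U → 4
  (π[a,g,w]((T ⋈[g=h] γ[a; SUM(e)→h](R))) ⋈[g=f] U) → 4

|E| = 4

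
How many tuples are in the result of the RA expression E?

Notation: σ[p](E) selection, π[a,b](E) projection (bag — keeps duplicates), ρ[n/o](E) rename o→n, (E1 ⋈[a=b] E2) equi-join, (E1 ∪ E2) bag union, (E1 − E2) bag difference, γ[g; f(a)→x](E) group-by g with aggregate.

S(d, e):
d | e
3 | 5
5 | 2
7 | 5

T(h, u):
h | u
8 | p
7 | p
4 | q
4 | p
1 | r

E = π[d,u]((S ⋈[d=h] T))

Row counts bottom-up:
  S → 3
  T → 5
  (S ⋈[d=h] T) → 1
  π[d,u]((S ⋈[d=h] T)) → 1

|E| = 1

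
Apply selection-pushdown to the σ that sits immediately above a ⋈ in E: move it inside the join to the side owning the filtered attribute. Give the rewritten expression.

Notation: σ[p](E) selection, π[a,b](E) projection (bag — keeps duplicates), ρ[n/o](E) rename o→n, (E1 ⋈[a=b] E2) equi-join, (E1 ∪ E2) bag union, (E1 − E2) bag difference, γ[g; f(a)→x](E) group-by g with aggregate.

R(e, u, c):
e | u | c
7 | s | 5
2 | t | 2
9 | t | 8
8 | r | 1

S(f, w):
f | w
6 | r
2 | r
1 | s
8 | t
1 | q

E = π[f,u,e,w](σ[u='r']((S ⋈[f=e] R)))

σ filters on u, owned by the right side.
E' = π[f,u,e,w]((S ⋈[f=e] σ[u='r'](R)))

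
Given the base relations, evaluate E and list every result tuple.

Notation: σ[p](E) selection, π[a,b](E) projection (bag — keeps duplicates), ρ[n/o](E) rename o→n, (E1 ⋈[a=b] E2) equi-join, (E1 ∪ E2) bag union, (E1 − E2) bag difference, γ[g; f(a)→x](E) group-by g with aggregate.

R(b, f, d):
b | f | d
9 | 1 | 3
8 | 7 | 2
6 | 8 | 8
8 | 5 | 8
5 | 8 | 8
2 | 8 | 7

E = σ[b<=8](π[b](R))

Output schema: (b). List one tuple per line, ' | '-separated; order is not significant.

Row counts bottom-up:
  R → 6
  π[b](R) → 6
  σ[b<=8](π[b](R)) → 5

== RESULT ==
b
2
5
6
8
8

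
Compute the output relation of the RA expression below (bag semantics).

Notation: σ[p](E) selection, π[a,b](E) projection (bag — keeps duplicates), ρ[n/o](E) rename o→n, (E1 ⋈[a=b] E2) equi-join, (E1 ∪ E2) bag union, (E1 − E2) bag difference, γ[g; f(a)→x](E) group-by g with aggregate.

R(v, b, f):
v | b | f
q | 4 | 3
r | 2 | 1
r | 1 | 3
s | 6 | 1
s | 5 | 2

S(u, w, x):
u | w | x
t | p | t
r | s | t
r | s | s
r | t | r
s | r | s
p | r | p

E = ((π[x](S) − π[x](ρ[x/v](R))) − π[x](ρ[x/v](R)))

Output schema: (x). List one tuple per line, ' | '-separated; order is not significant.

Row counts bottom-up:
  S → 6
  π[x](S) → 6
  R → 5
  ρ[x/v](R) → 5
  π[x](ρ[x/v](R)) → 5
  (π[x](S) − π[x](ρ[x/v](R))) → 3
  R → 5
  ρ[x/v](R) → 5
  π[x](ρ[x/v](R)) → 5
  ((π[x](S) − π[x](ρ[x/v](R))) − π[x](ρ[x/v](R))) → 3

== RESULT ==
x
p
t
t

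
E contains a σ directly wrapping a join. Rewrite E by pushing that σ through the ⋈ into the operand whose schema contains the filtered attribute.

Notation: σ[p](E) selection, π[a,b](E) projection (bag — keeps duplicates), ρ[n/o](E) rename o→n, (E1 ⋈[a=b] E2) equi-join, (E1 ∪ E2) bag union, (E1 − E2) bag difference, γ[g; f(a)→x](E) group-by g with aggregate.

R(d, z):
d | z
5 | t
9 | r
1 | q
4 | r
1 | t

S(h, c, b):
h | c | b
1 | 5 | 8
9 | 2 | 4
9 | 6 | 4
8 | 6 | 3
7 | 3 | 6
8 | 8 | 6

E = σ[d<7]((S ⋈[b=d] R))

σ filters on d, owned by the right side.
E' = (S ⋈[b=d] σ[d<7](R))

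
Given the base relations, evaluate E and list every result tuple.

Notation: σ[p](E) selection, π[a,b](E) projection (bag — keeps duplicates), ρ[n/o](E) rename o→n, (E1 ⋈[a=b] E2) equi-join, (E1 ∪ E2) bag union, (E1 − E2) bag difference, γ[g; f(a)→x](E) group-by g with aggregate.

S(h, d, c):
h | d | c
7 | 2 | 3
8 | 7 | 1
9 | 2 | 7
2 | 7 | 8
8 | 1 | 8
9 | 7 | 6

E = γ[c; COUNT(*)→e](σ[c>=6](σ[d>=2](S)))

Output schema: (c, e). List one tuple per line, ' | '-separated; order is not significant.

Stepwise |·|:
  S → 6
  σ[d>=2](S) → 5
  σ[c>=6](σ[d>=2](S)) → 3
  γ[c; COUNT(*)→e](σ[c>=6](σ[d>=2](S))) → 3

== RESULT ==
c | e
6 | 1
7 | 1
8 | 1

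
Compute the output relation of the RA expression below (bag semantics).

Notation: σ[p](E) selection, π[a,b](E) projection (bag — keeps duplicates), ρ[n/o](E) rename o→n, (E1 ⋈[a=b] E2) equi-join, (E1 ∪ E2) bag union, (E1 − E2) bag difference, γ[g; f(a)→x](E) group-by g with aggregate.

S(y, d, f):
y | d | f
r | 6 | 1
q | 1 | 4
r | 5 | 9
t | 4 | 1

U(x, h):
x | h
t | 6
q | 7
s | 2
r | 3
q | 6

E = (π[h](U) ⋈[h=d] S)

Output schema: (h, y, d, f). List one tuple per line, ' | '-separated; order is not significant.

Stepwise |·|:
  U → 5
  π[h](U) → 5
  S → 4
  (π[h](U) ⋈[h=d] S) → 2

== RESULT ==
h | y | d | f
6 | r | 6 | 1
6 | r | 6 | 1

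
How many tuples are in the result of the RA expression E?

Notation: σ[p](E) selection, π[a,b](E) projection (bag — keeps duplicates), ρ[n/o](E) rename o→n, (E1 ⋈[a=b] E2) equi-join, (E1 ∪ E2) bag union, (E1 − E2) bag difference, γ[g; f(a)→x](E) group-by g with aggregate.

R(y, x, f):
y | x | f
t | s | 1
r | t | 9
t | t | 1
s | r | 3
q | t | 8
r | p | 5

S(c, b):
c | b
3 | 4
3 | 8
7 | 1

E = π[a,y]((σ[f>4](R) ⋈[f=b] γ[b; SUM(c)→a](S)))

Subexpression sizes:
  R → 6
  σ[f>4](R) → 3
  S → 3
  γ[b; SUM(c)→a](S) → 3
  (σ[f>4](R) ⋈[f=b] γ[b; SUM(c)→a](S)) → 1
  π[a,y]((σ[f>4](R) ⋈[f=b] γ[b; SUM(c)→a](S))) → 1

|E| = 1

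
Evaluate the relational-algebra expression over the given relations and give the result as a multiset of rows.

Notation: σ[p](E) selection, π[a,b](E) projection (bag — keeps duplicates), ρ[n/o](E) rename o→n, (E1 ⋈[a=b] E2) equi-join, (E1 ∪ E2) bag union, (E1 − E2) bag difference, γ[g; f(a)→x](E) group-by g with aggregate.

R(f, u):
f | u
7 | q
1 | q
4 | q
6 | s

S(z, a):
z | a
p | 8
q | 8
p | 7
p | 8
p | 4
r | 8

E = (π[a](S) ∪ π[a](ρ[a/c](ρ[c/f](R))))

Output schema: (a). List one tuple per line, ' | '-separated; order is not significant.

Row counts bottom-up:
  S → 6
  π[a](S) → 6
  R → 4
  ρ[c/f](R) → 4
  ρ[a/c](ρ[c/f](R)) → 4
  π[a](ρ[a/c](ρ[c/f](R))) → 4
  (π[a](S) ∪ π[a](ρ[a/c](ρ[c/f](R)))) → 10

== RESULT ==
a
1
4
4
6
7
7
8
8
8
8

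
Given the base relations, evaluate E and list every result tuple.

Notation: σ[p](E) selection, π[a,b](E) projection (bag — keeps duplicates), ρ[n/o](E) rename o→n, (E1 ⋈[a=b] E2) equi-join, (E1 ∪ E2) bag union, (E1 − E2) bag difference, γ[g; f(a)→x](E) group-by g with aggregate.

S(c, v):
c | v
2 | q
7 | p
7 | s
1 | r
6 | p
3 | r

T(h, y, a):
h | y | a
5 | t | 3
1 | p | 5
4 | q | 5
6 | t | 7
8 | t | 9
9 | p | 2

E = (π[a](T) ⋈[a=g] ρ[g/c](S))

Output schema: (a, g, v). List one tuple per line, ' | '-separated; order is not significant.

Per-node cardinality:
  T → 6
  π[a](T) → 6
  S → 6
  ρ[g/c](S) → 6
  (π[a](T) ⋈[a=g] ρ[g/c](S)) → 4

== RESULT ==
a | g | v
2 | 2 | q
3 | 3 | r
7 | 7 | p
7 | 7 | s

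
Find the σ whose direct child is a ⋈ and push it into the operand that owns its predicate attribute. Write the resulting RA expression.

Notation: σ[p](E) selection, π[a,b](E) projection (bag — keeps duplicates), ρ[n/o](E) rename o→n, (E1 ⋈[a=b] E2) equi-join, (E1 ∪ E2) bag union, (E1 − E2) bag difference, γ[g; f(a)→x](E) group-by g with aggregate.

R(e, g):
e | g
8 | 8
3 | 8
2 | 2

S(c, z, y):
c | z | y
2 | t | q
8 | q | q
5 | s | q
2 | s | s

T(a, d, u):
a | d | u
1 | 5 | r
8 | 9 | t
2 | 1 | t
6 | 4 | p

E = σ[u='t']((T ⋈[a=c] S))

σ filters on u, owned by the left side.
E' = (σ[u='t'](T) ⋈[a=c] S)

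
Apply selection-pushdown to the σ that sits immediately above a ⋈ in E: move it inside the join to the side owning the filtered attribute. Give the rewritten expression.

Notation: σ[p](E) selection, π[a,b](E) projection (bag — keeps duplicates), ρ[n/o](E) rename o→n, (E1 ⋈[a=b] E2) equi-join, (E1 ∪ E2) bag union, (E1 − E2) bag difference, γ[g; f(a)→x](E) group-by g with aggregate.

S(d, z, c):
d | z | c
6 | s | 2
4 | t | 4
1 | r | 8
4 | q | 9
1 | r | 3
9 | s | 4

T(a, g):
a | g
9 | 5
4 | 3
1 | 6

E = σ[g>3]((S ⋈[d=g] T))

σ filters on g, owned by the right side.
E' = (S ⋈[d=g] σ[g>3](T))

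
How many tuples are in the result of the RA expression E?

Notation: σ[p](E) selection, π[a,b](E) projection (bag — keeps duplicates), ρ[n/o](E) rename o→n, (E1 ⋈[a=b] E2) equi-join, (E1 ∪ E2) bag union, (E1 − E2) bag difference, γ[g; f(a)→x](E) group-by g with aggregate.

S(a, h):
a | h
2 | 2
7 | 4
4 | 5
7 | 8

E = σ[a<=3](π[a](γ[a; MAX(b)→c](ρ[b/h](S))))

Row counts bottom-up:
  S → 4
  ρ[b/h](S) → 4
  γ[a; MAX(b)→c](ρ[b/h](S)) → 3
  π[a](γ[a; MAX(b)→c](ρ[b/h](S))) → 3
  σ[a<=3](π[a](γ[a; MAX(b)→c](ρ[b/h](S)))) → 1

|E| = 1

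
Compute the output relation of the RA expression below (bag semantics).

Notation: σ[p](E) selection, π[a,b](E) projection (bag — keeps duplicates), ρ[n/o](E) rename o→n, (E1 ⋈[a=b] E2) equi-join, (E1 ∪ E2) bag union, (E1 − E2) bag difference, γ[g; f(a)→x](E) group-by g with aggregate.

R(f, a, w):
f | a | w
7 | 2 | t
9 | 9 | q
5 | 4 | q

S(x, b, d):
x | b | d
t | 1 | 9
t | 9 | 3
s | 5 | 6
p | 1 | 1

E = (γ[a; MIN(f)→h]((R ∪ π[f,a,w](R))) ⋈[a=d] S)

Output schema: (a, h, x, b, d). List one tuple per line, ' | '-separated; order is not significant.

Per-node cardinality:
  R → 3
  R → 3
  π[f,a,w](R) → 3
  (R ∪ π[f,a,w](R)) → 6
  γ[a; MIN(f)→h]((R ∪ π[f,a,w](R))) → 3
  S → 4
  (γ[a; MIN(f)→h]((R ∪ π[f,a,w](R))) ⋈[a=d] S) → 1

== RESULT ==
a | h | x | b | d
9 | 9 | t | 1 | 9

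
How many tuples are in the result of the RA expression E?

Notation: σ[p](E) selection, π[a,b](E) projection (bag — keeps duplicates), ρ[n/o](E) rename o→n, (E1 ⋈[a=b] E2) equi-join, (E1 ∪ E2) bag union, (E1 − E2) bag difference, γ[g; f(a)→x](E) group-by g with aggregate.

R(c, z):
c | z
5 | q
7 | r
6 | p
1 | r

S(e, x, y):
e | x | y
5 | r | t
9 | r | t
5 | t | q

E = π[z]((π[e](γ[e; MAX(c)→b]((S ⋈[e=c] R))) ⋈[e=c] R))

Subexpression sizes:
  S → 3
  R → 4
  (S ⋈[e=c] R) → 2
  γ[e; MAX(c)→b]((S ⋈[e=c] R)) → 1
  π[e](γ[e; MAX(c)→b]((S ⋈[e=c] R))) → 1
  R → 4
  (π[e](γ[e; MAX(c)→b]((S ⋈[e=c] R))) ⋈[e=c] R) → 1
  π[z]((π[e](γ[e; MAX(c)→b]((S ⋈[e=c] R))) ⋈[e=c] R)) → 1

|E| = 1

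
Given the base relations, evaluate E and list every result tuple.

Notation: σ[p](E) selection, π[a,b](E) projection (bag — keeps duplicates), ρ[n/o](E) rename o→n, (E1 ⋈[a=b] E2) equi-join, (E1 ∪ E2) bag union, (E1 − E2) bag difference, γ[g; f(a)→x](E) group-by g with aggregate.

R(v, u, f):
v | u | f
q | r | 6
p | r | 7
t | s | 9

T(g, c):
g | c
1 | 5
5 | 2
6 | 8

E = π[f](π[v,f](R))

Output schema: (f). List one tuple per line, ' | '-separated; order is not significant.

Subexpression sizes:
  R → 3
  π[v,f](R) → 3
  π[f](π[v,f](R)) → 3

== RESULT ==
f
6
7
9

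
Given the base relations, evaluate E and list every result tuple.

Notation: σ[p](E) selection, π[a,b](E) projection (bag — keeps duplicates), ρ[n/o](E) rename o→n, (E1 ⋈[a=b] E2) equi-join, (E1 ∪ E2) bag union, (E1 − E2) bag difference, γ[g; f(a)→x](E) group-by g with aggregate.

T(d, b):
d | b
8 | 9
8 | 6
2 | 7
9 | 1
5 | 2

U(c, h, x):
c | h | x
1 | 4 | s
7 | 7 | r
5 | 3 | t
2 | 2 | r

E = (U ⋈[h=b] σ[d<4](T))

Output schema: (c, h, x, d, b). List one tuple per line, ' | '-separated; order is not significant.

Per-node cardinality:
  U → 4
  T → 5
  σ[d<4](T) → 1
  (U ⋈[h=b] σ[d<4](T)) → 1

== RESULT ==
c | h | x | d | b
7 | 7 | r | 2 | 7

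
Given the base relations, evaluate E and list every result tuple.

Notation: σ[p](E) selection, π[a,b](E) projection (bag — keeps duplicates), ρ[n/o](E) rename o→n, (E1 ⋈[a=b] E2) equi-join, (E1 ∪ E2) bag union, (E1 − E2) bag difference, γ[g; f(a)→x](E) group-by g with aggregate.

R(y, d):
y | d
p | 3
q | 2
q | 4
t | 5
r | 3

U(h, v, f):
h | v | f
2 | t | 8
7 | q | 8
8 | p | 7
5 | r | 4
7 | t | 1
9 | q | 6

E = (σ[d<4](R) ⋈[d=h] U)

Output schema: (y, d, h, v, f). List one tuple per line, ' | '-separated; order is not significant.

Row counts bottom-up:
  R → 5
  σ[d<4](R) → 3
  U → 6
  (σ[d<4](R) ⋈[d=h] U) → 1

== RESULT ==
y | d | h | v | f
q | 2 | 2 | t | 8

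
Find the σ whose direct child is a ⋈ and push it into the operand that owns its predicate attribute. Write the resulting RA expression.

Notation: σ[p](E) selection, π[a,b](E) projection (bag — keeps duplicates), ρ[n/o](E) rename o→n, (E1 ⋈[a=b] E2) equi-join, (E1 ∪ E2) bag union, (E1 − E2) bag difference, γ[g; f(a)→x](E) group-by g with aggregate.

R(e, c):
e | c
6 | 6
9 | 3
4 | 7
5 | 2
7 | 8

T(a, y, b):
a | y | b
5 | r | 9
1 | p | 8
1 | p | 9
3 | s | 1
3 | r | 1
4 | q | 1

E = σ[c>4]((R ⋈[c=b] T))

σ filters on c, owned by the left side.
E' = (σ[c>4](R) ⋈[c=b] T)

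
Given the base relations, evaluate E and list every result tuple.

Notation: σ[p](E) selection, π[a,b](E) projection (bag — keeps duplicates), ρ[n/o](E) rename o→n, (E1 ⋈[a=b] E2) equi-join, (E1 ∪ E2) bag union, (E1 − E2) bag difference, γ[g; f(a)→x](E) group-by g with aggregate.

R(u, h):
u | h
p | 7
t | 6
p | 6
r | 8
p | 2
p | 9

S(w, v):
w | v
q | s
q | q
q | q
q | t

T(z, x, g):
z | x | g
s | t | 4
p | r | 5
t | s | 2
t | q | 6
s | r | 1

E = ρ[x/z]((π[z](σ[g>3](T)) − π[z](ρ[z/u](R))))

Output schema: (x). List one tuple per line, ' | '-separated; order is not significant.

Stepwise |·|:
  T → 5
  σ[g>3](T) → 3
  π[z](σ[g>3](T)) → 3
  R → 6
  ρ[z/u](R) → 6
  π[z](ρ[z/u](R)) → 6
  (π[z](σ[g>3](T)) − π[z](ρ[z/u](R))) → 1
  ρ[x/z]((π[z](σ[g>3](T)) − π[z](ρ[z/u](R)))) → 1

== RESULT ==
x
s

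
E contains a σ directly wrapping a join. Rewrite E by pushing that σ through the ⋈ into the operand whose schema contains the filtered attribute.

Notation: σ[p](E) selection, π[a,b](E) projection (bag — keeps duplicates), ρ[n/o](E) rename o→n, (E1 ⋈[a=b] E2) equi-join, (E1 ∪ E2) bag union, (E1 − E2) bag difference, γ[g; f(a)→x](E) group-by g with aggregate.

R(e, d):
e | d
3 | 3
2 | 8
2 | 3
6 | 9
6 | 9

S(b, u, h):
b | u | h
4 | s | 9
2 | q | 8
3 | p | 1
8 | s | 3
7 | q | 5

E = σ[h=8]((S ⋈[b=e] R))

σ filters on h, owned by the left side.
E' = (σ[h=8](S) ⋈[b=e] R)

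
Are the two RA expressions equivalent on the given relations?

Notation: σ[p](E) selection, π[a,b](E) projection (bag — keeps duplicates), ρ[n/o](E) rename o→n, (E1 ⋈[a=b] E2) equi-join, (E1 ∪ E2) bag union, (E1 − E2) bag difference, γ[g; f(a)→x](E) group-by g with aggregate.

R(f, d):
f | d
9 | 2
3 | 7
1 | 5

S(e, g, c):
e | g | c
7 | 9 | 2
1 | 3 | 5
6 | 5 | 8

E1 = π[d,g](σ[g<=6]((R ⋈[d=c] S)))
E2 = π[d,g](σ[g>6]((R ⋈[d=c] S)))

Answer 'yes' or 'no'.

E1 row counts bottom-up:
  R → 3
  S → 3
  (R ⋈[d=c] S) → 2
  σ[g<=6]((R ⋈[d=c] S)) → 1
  π[d,g](σ[g<=6]((R ⋈[d=c] S))) → 1
E2 row counts bottom-up:
  R → 3
  S → 3
  (R ⋈[d=c] S) → 2
  σ[g>6]((R ⋈[d=c] S)) → 1
  π[d,g](σ[g>6]((R ⋈[d=c] S))) → 1

E1 result:
d | g
5 | 3
E2 result:
d | g
2 | 9
Witness: (5, 3) appears 1× in E1 but 0× in E2.

no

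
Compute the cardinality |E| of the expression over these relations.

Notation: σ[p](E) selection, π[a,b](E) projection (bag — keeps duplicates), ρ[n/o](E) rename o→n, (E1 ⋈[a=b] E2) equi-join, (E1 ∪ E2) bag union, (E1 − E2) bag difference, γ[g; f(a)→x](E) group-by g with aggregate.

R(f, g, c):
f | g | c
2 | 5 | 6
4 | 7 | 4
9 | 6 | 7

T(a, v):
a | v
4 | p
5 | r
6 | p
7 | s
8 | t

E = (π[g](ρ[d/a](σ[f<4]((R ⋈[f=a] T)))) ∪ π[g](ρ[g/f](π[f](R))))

Stepwise |·|:
  R → 3
  T → 5
  (R ⋈[f=a] T) → 1
  σ[f<4]((R ⋈[f=a] T)) → 0
  ρ[d/a](σ[f<4]((R ⋈[f=a] T))) → 0
  π[g](ρ[d/a](σ[f<4]((R ⋈[f=a] T)))) → 0
  R → 3
  π[f](R) → 3
  ρ[g/f](π[f](R)) → 3
  π[g](ρ[g/f](π[f](R))) → 3
  (π[g](ρ[d/a](σ[f<4]((R ⋈[f=a] T)))) ∪ π[g](ρ[g/f](π[f](R)))) → 3

|E| = 3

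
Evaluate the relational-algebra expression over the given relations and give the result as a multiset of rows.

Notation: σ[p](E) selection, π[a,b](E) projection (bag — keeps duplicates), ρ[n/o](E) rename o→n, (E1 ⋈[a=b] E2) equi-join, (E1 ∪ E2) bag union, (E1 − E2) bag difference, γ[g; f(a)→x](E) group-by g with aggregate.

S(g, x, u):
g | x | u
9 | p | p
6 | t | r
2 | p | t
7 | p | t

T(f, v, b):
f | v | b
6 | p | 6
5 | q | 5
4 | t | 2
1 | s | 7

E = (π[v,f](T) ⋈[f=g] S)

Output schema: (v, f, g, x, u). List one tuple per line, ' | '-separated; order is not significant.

Stepwise |·|:
  T → 4
  π[v,f](T) → 4
  S → 4
  (π[v,f](T) ⋈[f=g] S) → 1

== RESULT ==
v | f | g | x | u
p | 6 | 6 | t | r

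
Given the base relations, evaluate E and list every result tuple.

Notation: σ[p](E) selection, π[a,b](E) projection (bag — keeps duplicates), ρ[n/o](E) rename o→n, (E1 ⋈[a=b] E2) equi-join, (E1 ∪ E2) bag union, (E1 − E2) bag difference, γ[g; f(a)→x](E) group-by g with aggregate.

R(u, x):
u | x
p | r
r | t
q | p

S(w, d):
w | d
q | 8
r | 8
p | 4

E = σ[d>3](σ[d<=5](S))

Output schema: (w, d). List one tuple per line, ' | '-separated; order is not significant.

Subexpression sizes:
  S → 3
  σ[d<=5](S) → 1
  σ[d>3](σ[d<=5](S)) → 1

== RESULT ==
w | d
p | 4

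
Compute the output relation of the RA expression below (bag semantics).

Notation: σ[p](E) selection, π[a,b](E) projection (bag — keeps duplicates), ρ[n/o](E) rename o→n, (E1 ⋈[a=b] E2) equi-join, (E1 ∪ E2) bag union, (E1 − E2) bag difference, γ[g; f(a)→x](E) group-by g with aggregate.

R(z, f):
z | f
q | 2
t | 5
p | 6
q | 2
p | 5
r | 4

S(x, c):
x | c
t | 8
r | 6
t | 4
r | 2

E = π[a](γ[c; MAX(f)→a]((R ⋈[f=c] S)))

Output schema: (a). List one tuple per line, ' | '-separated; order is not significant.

Subexpression sizes:
  R → 6
  S → 4
  (R ⋈[f=c] S) → 4
  γ[c; MAX(f)→a]((R ⋈[f=c] S)) → 3
  π[a](γ[c; MAX(f)→a]((R ⋈[f=c] S))) → 3

== RESULT ==
a
2
4
6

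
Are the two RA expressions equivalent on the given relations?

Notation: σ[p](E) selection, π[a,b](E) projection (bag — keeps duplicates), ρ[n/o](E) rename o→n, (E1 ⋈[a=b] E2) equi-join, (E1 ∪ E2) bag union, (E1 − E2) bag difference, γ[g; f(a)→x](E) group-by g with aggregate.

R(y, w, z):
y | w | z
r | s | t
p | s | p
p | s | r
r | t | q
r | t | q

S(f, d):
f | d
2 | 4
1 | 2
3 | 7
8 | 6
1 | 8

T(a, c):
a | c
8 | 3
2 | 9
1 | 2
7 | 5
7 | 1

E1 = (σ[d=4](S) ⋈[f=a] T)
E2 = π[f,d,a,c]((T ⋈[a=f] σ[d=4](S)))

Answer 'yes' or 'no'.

E1 per-node cardinality:
  S → 5
  σ[d=4](S) → 1
  T → 5
  (σ[d=4](S) ⋈[f=a] T) → 1
E2 per-node cardinality:
  T → 5
  S → 5
  σ[d=4](S) → 1
  (T ⋈[a=f] σ[d=4](S)) → 1
  π[f,d,a,c]((T ⋈[a=f] σ[d=4](S))) → 1

E1 and E2 produce the same multiset:
f | d | a | c
2 | 4 | 2 | 9

yes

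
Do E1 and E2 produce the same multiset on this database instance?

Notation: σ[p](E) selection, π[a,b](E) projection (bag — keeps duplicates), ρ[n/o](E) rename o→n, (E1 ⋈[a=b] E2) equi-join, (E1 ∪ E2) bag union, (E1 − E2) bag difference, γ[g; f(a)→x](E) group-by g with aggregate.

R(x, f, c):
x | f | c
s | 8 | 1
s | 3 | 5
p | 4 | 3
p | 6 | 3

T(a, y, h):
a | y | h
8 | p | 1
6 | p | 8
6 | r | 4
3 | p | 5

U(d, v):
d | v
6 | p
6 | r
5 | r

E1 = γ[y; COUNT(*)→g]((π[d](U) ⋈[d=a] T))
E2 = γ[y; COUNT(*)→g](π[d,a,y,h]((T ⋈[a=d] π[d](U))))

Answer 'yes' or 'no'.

E1 stepwise |·|:
  U → 3
  π[d](U) → 3
  T → 4
  (π[d](U) ⋈[d=a] T) → 4
  γ[y; COUNT(*)→g]((π[d](U) ⋈[d=a] T)) → 2
E2 stepwise |·|:
  T → 4
  U → 3
  π[d](U) → 3
  (T ⋈[a=d] π[d](U)) → 4
  π[d,a,y,h]((T ⋈[a=d] π[d](U))) → 4
  γ[y; COUNT(*)→g](π[d,a,y,h]((T ⋈[a=d] π[d](U)))) → 2

E1 and E2 produce the same multiset:
y | g
p | 2
r | 2

yes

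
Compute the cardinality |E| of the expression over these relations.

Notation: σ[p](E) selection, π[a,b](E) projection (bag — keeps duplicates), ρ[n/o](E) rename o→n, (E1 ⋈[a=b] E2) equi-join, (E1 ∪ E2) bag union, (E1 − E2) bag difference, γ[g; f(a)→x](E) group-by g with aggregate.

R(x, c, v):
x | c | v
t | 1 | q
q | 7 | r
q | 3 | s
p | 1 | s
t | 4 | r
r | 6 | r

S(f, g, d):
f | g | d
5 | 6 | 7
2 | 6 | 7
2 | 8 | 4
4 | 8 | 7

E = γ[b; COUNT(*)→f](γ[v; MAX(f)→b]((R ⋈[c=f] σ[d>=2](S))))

Per-node cardinality:
  R → 6
  S → 4
  σ[d>=2](S) → 4
  (R ⋈[c=f] σ[d>=2](S)) → 1
  γ[v; MAX(f)→b]((R ⋈[c=f] σ[d>=2](S))) → 1
  γ[b; COUNT(*)→f](γ[v; MAX(f)→b]((R ⋈[c=f] σ[d>=2](S)))) → 1

|E| = 1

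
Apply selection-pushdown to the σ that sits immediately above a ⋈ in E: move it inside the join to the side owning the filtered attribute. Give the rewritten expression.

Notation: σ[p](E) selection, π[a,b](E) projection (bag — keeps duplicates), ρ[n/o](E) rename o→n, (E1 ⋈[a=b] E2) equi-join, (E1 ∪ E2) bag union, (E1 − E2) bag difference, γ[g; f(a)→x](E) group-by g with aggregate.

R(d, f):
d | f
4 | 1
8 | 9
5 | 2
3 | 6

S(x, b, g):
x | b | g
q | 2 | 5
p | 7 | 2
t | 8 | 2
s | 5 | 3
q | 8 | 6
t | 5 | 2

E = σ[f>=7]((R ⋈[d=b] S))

σ filters on f, owned by the left side.
E' = (σ[f>=7](R) ⋈[d=b] S)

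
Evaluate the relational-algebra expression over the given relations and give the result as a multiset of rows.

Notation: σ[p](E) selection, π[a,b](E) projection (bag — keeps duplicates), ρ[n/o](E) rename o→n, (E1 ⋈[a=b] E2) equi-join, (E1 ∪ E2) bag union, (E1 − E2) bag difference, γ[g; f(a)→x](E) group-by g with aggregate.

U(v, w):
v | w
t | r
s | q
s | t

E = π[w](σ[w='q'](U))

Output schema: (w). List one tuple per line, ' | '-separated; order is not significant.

Subexpression sizes:
  U → 3
  σ[w='q'](U) → 1
  π[w](σ[w='q'](U)) → 1

== RESULT ==
w
q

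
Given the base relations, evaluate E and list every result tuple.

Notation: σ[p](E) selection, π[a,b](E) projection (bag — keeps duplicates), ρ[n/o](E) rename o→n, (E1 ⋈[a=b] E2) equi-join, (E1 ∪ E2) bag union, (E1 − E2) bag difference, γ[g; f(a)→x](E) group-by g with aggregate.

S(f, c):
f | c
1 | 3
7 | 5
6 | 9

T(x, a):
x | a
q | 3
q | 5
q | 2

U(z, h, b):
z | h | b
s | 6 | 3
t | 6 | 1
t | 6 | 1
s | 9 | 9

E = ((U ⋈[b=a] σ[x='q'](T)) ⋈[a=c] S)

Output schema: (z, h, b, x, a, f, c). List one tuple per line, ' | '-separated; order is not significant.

Row counts bottom-up:
  U → 4
  T → 3
  σ[x='q'](T) → 3
  (U ⋈[b=a] σ[x='q'](T)) → 1
  S → 3
  ((U ⋈[b=a] σ[x='q'](T)) ⋈[a=c] S) → 1

== RESULT ==
z | h | b | x | a | f | c
s | 6 | 3 | q | 3 | 1 | 3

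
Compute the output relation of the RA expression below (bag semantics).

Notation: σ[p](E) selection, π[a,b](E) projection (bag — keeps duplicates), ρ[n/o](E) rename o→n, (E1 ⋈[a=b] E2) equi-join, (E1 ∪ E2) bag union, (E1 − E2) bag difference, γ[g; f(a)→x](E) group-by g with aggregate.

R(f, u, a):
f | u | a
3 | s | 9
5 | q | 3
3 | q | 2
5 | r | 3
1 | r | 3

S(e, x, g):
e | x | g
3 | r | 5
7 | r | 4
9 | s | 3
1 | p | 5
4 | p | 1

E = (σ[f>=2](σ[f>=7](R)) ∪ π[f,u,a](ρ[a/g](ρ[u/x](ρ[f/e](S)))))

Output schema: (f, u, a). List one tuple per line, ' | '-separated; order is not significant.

Per-node cardinality:
  R → 5
  σ[f>=7](R) → 0
  σ[f>=2](σ[f>=7](R)) → 0
  S → 5
  ρ[f/e](S) → 5
  ρ[u/x](ρ[f/e](S)) → 5
  ρ[a/g](ρ[u/x](ρ[f/e](S))) → 5
  π[f,u,a](ρ[a/g](ρ[u/x](ρ[f/e](S)))) → 5
  (σ[f>=2](σ[f>=7](R)) ∪ π[f,u,a](ρ[a/g](ρ[u/x](ρ[f/e](S))))) → 5

== RESULT ==
f | u | a
1 | p | 5
3 | r | 5
4 | p | 1
7 | r | 4
9 | s | 3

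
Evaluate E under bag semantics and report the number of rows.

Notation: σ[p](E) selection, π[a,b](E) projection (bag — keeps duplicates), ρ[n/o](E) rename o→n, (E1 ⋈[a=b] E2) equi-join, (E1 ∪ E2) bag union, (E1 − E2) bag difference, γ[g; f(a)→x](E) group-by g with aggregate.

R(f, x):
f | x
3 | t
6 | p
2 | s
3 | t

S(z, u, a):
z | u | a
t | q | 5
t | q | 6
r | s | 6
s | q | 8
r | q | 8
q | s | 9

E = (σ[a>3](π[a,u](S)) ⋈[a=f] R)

Subexpression sizes:
  S → 6
  π[a,u](S) → 6
  σ[a>3](π[a,u](S)) → 6
  R → 4
  (σ[a>3](π[a,u](S)) ⋈[a=f] R) → 2

|E| = 2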